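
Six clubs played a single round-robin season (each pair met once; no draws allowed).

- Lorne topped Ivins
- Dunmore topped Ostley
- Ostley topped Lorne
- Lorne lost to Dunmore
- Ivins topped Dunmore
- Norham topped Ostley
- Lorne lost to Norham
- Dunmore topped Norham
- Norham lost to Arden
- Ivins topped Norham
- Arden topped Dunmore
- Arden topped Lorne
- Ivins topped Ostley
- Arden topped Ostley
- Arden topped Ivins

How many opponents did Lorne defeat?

1

Lorne's results: beat Ivins; lost to Arden, Ostley, Norham, Dunmore.
That is 1 win.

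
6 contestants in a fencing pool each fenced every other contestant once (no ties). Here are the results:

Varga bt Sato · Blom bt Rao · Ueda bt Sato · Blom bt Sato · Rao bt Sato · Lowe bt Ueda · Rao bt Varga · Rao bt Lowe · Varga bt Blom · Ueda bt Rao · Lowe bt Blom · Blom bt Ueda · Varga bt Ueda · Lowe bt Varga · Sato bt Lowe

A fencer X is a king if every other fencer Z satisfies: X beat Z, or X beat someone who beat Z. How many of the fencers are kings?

Ueda cannot reach Blom in two steps.
Sato cannot reach Rao in two steps.
Rao reaches everyone (king).
Lowe reaches everyone (king).
Varga reaches everyone (king).
Blom reaches everyone (king).
Kings: Rao, Lowe, Varga, Blom — 4.

4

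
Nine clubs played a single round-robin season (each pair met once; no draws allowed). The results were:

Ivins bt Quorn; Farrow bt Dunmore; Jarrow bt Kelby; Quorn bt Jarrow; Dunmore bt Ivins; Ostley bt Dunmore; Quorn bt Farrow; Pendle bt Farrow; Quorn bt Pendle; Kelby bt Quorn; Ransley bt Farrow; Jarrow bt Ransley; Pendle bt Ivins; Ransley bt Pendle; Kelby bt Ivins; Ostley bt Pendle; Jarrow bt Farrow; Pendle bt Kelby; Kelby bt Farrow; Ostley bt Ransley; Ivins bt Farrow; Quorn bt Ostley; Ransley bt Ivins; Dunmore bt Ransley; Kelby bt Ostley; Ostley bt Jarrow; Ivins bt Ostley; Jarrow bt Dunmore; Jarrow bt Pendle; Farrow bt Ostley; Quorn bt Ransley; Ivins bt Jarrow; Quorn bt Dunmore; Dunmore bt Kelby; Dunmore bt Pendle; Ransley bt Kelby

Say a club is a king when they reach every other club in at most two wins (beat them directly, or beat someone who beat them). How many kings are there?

Pendle cannot reach Ransley in two steps.
Kelby reaches everyone (king).
Ostley cannot reach Quorn in two steps.
Quorn reaches everyone (king).
Ransley reaches everyone (king).
Ivins reaches everyone (king).
Jarrow reaches everyone (king).
Farrow cannot reach Quorn in two steps.
Dunmore reaches everyone (king).
Kings: Kelby, Quorn, Ransley, Ivins, Jarrow, Dunmore — 6.

6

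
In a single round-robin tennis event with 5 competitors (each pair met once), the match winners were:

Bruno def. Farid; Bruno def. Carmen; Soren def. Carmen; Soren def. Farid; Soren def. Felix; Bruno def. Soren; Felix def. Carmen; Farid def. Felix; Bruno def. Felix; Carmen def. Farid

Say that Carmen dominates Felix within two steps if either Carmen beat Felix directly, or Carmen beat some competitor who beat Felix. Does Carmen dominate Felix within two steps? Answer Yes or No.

Carmen did not beat Felix directly.
Carmen beat Farid. Of those, Farid beat Felix.

Yes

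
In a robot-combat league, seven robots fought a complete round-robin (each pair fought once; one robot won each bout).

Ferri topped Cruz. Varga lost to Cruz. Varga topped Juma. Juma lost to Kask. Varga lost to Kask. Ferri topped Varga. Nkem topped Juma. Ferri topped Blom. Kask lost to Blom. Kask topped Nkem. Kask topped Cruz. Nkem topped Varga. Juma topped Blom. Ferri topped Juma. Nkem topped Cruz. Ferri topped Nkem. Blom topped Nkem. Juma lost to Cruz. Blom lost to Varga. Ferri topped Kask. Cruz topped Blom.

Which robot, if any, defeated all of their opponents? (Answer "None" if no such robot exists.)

Ferri has 6 wins out of 6 opponents — a perfect record.

Ferri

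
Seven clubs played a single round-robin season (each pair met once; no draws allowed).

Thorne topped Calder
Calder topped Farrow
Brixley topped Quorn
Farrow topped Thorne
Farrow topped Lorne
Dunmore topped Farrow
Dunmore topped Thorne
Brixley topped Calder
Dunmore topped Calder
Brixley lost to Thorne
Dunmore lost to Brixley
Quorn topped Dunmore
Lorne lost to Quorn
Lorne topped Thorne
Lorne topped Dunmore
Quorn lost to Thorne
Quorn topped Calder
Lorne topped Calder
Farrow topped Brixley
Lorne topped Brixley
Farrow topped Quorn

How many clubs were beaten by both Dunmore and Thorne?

1

Dunmore beat: Calder, Thorne, Farrow.
Thorne beat: Calder, Brixley, Quorn.
Both beat: Calder — 1.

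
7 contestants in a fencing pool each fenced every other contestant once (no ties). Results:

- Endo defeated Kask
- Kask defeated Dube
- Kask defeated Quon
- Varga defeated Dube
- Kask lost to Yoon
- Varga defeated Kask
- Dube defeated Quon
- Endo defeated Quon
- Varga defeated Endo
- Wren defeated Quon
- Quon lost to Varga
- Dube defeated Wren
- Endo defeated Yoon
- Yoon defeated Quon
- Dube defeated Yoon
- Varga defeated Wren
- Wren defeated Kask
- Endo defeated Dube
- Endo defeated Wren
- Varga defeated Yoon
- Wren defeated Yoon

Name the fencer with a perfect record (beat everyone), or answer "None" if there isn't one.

Varga has 6 wins out of 6 opponents — a perfect record.

Varga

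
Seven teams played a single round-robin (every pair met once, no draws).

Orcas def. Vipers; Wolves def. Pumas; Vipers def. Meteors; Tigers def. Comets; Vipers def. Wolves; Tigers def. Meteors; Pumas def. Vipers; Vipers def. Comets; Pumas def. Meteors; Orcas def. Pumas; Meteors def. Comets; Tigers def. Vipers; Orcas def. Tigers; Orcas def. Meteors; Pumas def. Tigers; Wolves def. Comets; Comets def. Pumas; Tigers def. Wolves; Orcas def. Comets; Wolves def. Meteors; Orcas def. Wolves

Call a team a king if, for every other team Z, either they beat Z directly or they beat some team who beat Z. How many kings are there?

Pumas cannot reach Orcas in two steps.
Vipers cannot reach Orcas, Tigers in two steps.
Orcas reaches everyone (king).
Tigers cannot reach Orcas in two steps.
Wolves cannot reach Orcas in two steps.
Comets cannot reach Orcas, Wolves in two steps.
Meteors cannot reach Vipers, Orcas, Tigers, Wolves in two steps.
Kings: Orcas — 1.

1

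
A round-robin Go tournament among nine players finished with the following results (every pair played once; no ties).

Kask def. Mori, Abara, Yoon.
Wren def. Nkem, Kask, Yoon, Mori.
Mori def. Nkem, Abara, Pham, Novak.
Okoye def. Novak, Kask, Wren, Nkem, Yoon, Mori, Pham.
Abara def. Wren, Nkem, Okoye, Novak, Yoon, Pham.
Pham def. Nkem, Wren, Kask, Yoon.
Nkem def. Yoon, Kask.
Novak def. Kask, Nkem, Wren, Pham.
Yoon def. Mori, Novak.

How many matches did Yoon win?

2

Yoon's results: beat Mori, Novak; lost to Nkem, Pham, Okoye, Wren, Kask, Abara.
That is 2 wins.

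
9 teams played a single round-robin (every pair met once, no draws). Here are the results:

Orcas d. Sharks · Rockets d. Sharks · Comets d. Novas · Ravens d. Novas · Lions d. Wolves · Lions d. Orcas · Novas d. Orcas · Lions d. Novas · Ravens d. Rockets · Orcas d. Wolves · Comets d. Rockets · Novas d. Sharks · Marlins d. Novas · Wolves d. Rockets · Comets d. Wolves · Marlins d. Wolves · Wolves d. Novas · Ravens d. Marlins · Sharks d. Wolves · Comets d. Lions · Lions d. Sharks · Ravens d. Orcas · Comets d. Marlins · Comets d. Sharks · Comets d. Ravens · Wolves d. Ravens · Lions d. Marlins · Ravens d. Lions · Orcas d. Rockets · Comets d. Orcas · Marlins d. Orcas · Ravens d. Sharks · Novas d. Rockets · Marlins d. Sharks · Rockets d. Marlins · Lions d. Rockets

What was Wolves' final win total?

Wolves' results: beat Rockets, Ravens, Novas; lost to Lions, Sharks, Orcas, Marlins, Comets.
That is 3 wins.

3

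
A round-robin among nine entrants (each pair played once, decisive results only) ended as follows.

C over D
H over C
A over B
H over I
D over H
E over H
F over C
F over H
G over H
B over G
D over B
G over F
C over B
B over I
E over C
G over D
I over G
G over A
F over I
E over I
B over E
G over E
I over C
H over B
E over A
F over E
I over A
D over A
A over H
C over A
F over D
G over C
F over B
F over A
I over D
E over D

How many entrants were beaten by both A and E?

A beat: B, H.
E beat: A, C, D, H, I.
Both beat: H — 1.

1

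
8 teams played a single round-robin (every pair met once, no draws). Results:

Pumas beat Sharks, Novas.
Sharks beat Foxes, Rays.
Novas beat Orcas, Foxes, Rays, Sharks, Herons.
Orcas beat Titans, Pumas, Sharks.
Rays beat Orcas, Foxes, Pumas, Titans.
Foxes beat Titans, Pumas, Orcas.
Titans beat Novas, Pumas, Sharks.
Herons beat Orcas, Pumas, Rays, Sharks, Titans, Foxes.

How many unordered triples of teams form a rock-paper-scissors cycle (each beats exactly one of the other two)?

Win totals: Sharks 2, Foxes 3, Pumas 2, Orcas 3, Novas 5, Herons 6, Titans 3, Rays 4.
A team with w wins dominates both others in C(w,2) triples; summing gives 1 + 3 + 1 + 3 + 10 + 15 + 3 + 6 = 42 transitive triples.
Total triples C(8,3) = 56, so cyclic triples = 56 − 42 = 14.

14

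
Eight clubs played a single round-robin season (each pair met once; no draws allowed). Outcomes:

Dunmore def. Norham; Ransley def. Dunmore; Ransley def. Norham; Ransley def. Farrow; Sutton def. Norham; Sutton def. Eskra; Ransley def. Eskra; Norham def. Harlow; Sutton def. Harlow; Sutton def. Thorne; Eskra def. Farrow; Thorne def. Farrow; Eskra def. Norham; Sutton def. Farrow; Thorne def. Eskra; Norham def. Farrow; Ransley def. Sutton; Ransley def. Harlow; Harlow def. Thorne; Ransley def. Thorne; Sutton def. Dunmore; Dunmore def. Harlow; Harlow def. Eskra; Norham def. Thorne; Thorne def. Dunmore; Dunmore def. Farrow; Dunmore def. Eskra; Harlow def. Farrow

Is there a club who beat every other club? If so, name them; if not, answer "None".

Ransley

Ransley has 7 wins out of 7 opponents — a perfect record.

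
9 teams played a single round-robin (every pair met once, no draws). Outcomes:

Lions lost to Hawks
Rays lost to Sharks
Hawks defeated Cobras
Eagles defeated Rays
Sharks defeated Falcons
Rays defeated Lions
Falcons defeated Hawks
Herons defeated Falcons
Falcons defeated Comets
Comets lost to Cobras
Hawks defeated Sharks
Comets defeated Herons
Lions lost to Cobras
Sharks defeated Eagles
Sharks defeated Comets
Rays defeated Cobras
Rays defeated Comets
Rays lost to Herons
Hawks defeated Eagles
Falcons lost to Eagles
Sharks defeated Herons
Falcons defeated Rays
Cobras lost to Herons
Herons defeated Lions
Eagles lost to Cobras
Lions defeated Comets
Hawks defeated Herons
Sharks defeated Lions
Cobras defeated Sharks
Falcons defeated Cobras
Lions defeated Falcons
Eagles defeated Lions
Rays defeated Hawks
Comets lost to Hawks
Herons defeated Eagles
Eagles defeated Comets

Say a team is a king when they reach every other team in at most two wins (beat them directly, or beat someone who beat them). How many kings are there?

Cobras cannot reach Hawks in two steps.
Sharks reaches everyone (king).
Herons reaches everyone (king).
Lions cannot reach Sharks, Eagles in two steps.
Hawks reaches everyone (king).
Rays reaches everyone (king).
Eagles cannot reach Sharks in two steps.
Comets cannot reach Sharks, Hawks in two steps.
Falcons reaches everyone (king).
Kings: Sharks, Herons, Hawks, Rays, Falcons — 5.

5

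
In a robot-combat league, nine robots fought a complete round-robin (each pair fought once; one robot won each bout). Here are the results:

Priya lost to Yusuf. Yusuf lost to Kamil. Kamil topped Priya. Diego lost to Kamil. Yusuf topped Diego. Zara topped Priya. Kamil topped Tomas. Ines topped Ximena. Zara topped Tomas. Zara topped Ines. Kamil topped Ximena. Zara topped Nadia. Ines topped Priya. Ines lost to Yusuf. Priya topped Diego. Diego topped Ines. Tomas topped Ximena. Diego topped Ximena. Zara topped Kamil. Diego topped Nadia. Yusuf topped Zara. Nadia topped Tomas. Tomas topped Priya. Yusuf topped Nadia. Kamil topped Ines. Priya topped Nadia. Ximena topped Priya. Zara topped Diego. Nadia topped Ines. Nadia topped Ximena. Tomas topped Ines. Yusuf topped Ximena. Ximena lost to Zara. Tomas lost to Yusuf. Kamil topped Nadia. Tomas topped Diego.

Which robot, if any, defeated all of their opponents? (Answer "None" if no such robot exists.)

None

Highest win total is Zara with 7 (out of 8 possible).
Zara lost to Yusuf, so no robot went undefeated.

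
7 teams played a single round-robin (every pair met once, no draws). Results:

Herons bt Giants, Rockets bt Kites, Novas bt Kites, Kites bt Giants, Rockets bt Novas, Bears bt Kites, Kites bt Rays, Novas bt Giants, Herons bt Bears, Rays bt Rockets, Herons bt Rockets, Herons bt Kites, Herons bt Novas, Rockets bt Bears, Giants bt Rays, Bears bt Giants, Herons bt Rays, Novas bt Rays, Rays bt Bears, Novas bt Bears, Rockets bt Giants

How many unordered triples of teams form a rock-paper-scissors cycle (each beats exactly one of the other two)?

Win totals: Kites 2, Novas 4, Herons 6, Rays 2, Giants 1, Rockets 4, Bears 2.
A team with w wins dominates both others in C(w,2) triples; summing gives 1 + 6 + 15 + 1 + 0 + 6 + 1 = 30 transitive triples.
Total triples C(7,3) = 35, so cyclic triples = 35 − 30 = 5.

5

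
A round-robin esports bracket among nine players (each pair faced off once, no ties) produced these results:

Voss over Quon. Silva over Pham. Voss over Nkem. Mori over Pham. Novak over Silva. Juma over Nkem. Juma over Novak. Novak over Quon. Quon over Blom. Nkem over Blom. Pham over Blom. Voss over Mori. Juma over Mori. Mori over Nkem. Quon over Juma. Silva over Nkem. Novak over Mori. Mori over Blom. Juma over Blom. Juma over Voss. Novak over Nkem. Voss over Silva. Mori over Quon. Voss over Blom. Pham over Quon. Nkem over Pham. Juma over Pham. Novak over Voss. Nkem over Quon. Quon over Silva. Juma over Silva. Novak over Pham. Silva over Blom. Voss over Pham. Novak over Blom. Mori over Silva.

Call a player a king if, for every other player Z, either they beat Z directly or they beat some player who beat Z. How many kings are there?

3

Nkem cannot reach Mori, Novak, Voss in two steps.
Mori cannot reach Novak, Voss in two steps.
Silva cannot reach Mori, Juma, Novak, Voss in two steps.
Juma reaches everyone (king).
Novak reaches everyone (king).
Pham cannot reach Nkem, Mori, Novak, Voss in two steps.
Blom cannot reach Nkem, Mori, Silva, Juma, Novak, Pham, Voss, Quon in two steps.
Voss cannot reach Novak in two steps.
Quon reaches everyone (king).
Kings: Juma, Novak, Quon — 3.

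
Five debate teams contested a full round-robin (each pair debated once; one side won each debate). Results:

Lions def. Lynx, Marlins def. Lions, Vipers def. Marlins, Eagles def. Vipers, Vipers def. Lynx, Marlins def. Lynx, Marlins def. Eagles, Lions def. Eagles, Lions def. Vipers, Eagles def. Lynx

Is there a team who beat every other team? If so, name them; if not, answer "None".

Highest win total is Marlins with 3 (out of 4 possible).
Marlins lost to Vipers, so no team went undefeated.

None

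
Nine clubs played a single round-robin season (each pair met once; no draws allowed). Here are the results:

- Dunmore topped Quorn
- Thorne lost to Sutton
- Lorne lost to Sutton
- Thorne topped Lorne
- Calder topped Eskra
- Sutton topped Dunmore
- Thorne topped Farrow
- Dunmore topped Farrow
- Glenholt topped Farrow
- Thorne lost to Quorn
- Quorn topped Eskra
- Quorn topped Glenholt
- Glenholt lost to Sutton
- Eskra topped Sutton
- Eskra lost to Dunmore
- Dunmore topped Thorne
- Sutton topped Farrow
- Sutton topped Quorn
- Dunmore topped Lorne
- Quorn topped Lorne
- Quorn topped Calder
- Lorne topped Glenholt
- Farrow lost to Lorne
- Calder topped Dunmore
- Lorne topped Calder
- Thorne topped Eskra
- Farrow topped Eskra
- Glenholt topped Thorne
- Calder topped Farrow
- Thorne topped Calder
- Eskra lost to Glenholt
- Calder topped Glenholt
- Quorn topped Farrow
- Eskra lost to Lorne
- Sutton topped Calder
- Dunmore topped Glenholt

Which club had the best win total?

Sutton

Win totals: Calder 4, Eskra 1, Sutton 7, Farrow 1, Quorn 6, Dunmore 6, Glenholt 3, Lorne 4, Thorne 4.
Sutton leads with 7 wins (next highest: 6).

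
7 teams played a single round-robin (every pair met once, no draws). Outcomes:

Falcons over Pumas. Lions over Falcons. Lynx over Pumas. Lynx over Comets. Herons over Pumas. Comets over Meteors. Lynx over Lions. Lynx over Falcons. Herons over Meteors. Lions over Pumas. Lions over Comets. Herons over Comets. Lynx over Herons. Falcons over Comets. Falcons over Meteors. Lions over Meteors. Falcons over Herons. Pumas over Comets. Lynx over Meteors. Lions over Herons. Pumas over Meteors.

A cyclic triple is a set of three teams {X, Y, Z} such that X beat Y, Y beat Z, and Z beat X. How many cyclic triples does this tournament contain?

0

Win totals: Pumas 2, Falcons 4, Lions 5, Herons 3, Meteors 0, Comets 1, Lynx 6.
A team with w wins dominates both others in C(w,2) triples; summing gives 1 + 6 + 10 + 3 + 0 + 0 + 15 = 35 transitive triples.
Total triples C(7,3) = 35, so cyclic triples = 35 − 35 = 0.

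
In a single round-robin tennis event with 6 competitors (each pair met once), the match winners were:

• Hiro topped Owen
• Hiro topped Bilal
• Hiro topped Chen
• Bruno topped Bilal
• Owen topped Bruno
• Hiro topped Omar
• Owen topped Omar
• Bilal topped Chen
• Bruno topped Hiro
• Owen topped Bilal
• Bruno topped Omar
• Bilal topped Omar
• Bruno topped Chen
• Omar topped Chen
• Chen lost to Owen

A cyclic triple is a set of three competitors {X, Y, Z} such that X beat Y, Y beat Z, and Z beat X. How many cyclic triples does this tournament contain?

Win totals: Bilal 2, Bruno 4, Hiro 4, Omar 1, Chen 0, Owen 4.
A competitor with w wins dominates both others in C(w,2) triples; summing gives 1 + 6 + 6 + 0 + 0 + 6 = 19 transitive triples.
Total triples C(6,3) = 20, so cyclic triples = 20 − 19 = 1.

1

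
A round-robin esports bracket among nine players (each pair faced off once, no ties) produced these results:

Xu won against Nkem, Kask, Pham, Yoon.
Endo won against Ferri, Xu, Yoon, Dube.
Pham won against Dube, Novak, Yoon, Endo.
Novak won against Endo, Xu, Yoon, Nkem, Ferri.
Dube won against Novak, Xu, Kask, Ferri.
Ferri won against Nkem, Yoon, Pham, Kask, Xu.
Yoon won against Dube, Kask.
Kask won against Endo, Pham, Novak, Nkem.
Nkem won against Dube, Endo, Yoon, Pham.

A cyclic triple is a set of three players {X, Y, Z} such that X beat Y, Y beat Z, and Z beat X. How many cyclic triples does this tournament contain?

27

Win totals: Dube 4, Novak 5, Xu 4, Yoon 2, Ferri 5, Endo 4, Nkem 4, Kask 4, Pham 4.
A player with w wins dominates both others in C(w,2) triples; summing gives 6 + 10 + 6 + 1 + 10 + 6 + 6 + 6 + 6 = 57 transitive triples.
Total triples C(9,3) = 84, so cyclic triples = 84 − 57 = 27.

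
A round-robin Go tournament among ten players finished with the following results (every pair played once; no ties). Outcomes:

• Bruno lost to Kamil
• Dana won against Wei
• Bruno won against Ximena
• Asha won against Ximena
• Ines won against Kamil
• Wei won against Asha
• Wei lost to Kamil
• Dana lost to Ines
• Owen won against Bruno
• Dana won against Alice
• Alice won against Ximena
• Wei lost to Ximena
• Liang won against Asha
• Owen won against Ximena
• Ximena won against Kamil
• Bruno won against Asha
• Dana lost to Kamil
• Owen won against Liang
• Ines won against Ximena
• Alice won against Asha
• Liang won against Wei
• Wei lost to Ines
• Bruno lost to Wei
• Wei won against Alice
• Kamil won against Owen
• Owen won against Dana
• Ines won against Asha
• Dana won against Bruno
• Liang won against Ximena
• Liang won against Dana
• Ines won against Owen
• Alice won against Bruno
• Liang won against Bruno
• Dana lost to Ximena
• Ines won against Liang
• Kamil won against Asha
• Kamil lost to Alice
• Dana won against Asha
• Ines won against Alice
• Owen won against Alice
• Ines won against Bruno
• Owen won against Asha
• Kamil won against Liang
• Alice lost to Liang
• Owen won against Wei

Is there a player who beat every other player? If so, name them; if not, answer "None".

Ines has 9 wins out of 9 opponents — a perfect record.

Ines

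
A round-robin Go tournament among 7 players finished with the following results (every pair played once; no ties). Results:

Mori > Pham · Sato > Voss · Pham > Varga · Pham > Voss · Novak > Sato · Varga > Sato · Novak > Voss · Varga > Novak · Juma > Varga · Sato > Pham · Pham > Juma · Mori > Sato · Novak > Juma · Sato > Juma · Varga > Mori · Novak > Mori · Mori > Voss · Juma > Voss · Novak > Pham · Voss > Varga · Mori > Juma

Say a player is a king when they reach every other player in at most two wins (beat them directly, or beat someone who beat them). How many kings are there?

3

Juma cannot reach Pham in two steps.
Sato cannot reach Novak, Mori in two steps.
Novak reaches everyone (king).
Voss cannot reach Juma, Pham in two steps.
Varga reaches everyone (king).
Pham reaches everyone (king).
Mori cannot reach Novak in two steps.
Kings: Novak, Varga, Pham — 3.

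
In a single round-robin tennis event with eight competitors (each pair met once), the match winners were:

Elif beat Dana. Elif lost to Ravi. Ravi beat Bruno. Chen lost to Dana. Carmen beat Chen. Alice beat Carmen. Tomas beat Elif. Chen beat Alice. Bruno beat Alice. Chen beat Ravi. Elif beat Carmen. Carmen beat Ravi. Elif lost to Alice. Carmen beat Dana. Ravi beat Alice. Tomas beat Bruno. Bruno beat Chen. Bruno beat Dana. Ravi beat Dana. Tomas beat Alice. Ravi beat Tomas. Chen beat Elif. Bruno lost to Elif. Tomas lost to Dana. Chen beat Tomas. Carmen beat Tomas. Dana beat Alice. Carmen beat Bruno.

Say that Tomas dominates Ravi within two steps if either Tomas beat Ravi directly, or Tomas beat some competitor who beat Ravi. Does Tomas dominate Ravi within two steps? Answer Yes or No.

Tomas did not beat Ravi directly.
Tomas beat Elif, Bruno, Alice, but each of them lost to Ravi. No two-step path.

No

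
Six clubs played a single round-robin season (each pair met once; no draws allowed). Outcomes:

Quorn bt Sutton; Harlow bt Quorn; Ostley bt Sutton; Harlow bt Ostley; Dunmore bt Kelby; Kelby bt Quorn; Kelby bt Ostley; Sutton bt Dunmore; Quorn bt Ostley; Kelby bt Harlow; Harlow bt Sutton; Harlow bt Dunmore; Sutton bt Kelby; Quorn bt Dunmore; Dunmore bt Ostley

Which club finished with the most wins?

Harlow

Win totals: Quorn 3, Ostley 1, Kelby 3, Dunmore 2, Harlow 4, Sutton 2.
Harlow leads with 4 wins (next highest: 3).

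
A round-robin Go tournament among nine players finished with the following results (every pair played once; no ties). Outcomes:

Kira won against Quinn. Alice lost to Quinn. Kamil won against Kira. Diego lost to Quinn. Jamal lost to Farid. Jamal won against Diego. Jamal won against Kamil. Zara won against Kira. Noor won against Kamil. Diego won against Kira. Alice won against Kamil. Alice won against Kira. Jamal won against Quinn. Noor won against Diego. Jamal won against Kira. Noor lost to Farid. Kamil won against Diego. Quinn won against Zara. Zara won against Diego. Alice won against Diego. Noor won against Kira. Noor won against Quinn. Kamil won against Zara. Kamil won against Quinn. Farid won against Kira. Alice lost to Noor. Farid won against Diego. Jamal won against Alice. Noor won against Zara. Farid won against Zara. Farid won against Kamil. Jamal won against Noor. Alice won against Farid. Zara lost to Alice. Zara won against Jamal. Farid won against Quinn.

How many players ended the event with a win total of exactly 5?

Win totals: Diego 1, Farid 7, Jamal 6, Kamil 4, Zara 3, Alice 5, Kira 1, Noor 6, Quinn 3.
Exactly 5: Alice — 1 player.

1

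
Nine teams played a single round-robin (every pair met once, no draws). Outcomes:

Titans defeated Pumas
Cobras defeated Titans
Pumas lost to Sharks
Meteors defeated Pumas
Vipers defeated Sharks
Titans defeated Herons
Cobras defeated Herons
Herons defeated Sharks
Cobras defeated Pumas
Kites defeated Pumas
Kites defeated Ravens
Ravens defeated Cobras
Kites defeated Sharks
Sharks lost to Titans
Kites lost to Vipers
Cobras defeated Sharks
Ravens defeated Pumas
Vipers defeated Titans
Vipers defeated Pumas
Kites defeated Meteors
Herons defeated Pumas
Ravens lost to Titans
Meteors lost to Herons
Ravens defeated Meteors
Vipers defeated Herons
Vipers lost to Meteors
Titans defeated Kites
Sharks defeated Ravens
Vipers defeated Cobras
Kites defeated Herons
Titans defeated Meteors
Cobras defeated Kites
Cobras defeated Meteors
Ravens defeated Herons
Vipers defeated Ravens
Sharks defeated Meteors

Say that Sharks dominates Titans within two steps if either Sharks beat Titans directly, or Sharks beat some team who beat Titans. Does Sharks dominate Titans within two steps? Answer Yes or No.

No

Sharks did not beat Titans directly.
Sharks beat Ravens, Pumas, Meteors, but each of them lost to Titans. No two-step path.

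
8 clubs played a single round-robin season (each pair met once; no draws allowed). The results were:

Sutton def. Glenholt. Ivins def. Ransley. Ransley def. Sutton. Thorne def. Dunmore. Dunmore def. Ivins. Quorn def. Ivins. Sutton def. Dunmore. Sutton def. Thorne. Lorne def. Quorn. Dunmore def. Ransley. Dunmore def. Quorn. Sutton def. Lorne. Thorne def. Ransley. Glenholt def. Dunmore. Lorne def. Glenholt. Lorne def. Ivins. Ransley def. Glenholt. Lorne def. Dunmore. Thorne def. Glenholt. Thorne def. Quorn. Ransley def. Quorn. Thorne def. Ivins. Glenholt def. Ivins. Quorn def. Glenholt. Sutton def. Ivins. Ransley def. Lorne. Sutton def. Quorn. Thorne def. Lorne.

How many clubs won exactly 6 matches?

Win totals: Ransley 4, Glenholt 2, Ivins 1, Sutton 6, Thorne 6, Quorn 2, Lorne 4, Dunmore 3.
Exactly 6: Sutton, Thorne — 2 clubs.

2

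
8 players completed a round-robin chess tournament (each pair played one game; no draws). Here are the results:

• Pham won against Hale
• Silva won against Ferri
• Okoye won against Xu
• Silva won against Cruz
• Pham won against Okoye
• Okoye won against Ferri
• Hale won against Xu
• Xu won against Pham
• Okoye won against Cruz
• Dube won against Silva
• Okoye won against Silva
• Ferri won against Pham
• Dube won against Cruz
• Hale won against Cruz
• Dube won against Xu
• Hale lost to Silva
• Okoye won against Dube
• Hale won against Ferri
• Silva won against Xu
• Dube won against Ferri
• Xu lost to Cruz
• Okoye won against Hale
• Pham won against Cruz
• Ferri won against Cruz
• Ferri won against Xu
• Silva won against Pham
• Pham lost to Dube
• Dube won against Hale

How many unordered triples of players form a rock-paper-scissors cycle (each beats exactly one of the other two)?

7

Win totals: Okoye 6, Silva 5, Xu 1, Cruz 1, Ferri 3, Dube 6, Hale 3, Pham 3.
A player with w wins dominates both others in C(w,2) triples; summing gives 15 + 10 + 0 + 0 + 3 + 15 + 3 + 3 = 49 transitive triples.
Total triples C(8,3) = 56, so cyclic triples = 56 − 49 = 7.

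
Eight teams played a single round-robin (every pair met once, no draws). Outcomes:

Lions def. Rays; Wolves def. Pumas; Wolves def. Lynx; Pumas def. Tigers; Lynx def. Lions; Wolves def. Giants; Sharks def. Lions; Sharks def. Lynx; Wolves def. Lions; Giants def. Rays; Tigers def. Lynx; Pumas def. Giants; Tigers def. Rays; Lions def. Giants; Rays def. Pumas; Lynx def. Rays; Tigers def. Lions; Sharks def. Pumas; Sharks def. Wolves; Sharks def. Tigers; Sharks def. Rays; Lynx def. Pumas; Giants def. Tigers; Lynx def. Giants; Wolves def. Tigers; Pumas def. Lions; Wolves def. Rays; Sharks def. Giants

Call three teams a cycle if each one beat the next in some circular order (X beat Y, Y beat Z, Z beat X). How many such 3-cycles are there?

Win totals: Lynx 4, Lions 2, Sharks 7, Wolves 6, Tigers 3, Giants 2, Rays 1, Pumas 3.
A team with w wins dominates both others in C(w,2) triples; summing gives 6 + 1 + 21 + 15 + 3 + 1 + 0 + 3 = 50 transitive triples.
Total triples C(8,3) = 56, so cyclic triples = 56 − 50 = 6.

6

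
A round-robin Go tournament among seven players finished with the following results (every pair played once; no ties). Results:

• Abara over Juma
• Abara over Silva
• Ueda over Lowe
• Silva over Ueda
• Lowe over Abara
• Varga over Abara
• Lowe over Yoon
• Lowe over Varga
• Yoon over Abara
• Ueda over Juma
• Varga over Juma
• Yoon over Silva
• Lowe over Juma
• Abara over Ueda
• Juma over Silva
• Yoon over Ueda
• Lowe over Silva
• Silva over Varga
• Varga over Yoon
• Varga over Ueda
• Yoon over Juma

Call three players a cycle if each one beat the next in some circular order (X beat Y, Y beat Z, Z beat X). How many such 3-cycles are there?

Win totals: Ueda 2, Varga 4, Abara 3, Lowe 5, Silva 2, Juma 1, Yoon 4.
A player with w wins dominates both others in C(w,2) triples; summing gives 1 + 6 + 3 + 10 + 1 + 0 + 6 = 27 transitive triples.
Total triples C(7,3) = 35, so cyclic triples = 35 − 27 = 8.

8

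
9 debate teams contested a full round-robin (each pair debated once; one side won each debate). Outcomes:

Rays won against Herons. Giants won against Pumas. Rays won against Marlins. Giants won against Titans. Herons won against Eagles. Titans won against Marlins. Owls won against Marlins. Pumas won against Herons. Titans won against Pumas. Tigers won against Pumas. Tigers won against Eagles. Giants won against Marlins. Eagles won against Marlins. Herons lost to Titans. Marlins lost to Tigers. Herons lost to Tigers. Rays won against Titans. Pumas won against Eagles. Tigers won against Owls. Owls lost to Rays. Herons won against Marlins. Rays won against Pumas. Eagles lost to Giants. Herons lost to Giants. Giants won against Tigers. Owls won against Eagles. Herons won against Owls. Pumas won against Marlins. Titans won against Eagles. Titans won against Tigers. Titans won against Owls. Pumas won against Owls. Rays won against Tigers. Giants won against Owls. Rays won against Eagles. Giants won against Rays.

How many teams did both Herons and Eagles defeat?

1

Herons beat: Eagles, Marlins, Owls.
Eagles beat: Marlins.
Both beat: Marlins — 1.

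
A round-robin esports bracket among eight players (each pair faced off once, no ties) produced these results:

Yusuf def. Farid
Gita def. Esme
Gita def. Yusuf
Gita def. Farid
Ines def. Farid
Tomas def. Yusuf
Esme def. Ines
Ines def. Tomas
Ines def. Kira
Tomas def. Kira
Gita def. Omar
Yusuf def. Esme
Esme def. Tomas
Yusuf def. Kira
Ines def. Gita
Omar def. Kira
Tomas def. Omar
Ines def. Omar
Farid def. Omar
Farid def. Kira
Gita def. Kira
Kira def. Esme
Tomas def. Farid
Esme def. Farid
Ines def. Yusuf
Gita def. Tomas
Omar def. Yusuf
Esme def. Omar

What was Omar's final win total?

Omar's results: beat Yusuf, Kira; lost to Esme, Tomas, Ines, Farid, Gita.
That is 2 wins.

2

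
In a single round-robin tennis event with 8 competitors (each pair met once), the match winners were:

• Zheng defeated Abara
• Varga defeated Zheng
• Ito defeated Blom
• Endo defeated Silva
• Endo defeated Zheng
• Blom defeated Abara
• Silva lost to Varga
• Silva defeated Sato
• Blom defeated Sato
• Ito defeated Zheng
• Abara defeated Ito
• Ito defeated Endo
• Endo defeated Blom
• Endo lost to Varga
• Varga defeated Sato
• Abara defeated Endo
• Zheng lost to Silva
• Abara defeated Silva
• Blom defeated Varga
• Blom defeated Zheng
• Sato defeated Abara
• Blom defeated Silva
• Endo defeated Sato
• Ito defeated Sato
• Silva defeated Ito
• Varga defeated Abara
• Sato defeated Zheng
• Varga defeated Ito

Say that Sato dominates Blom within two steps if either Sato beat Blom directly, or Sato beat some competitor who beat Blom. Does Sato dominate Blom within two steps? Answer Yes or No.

Sato did not beat Blom directly.
Sato beat Abara, Zheng, but each of them lost to Blom. No two-step path.

No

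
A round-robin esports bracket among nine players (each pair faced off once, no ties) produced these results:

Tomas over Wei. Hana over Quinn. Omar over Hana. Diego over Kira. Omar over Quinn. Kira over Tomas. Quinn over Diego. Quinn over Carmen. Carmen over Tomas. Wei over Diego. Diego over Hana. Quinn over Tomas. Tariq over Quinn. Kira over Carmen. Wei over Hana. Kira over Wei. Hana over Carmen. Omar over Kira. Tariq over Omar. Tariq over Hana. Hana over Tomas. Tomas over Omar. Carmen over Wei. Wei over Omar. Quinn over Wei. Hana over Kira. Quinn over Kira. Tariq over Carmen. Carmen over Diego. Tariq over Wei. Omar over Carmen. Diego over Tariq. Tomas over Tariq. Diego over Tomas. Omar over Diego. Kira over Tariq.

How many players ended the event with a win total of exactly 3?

Win totals: Kira 4, Tariq 5, Wei 3, Hana 4, Tomas 3, Omar 5, Carmen 3, Diego 4, Quinn 5.
Exactly 3: Wei, Tomas, Carmen — 3 players.

3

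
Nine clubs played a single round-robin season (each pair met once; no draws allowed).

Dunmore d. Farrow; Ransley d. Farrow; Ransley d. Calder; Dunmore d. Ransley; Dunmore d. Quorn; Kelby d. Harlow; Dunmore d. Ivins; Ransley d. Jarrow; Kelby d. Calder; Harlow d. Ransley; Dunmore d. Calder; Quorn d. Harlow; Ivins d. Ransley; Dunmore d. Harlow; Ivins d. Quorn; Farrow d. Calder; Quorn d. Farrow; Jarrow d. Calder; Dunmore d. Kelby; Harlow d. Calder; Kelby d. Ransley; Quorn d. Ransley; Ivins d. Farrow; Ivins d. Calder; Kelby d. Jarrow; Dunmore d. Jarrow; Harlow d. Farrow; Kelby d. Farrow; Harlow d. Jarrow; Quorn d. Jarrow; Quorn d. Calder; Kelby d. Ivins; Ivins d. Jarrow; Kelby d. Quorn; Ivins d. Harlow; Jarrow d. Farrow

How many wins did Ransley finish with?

Ransley's results: beat Farrow, Calder, Jarrow; lost to Quorn, Harlow, Dunmore, Kelby, Ivins.
That is 3 wins.

3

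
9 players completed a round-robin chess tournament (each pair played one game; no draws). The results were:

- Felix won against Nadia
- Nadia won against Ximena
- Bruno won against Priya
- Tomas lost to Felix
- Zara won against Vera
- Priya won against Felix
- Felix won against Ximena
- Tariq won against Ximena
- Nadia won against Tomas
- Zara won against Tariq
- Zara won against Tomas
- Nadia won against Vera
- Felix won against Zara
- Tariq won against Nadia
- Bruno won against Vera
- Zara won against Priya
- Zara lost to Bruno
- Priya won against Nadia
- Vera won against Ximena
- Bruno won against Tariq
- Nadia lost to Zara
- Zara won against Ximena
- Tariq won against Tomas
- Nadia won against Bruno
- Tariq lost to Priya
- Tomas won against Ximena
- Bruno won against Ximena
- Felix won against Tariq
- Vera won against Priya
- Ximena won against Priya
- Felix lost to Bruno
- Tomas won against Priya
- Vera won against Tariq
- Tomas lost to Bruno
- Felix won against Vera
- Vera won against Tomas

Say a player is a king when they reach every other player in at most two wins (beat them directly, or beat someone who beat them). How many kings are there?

Nadia reaches everyone (king).
Felix reaches everyone (king).
Bruno reaches everyone (king).
Priya reaches everyone (king).
Tomas cannot reach Bruno, Zara, Vera in two steps.
Zara reaches everyone (king).
Ximena cannot reach Bruno, Tomas, Zara, Vera in two steps.
Tariq cannot reach Felix, Zara in two steps.
Vera cannot reach Bruno, Zara in two steps.
Kings: Nadia, Felix, Bruno, Priya, Zara — 5.

5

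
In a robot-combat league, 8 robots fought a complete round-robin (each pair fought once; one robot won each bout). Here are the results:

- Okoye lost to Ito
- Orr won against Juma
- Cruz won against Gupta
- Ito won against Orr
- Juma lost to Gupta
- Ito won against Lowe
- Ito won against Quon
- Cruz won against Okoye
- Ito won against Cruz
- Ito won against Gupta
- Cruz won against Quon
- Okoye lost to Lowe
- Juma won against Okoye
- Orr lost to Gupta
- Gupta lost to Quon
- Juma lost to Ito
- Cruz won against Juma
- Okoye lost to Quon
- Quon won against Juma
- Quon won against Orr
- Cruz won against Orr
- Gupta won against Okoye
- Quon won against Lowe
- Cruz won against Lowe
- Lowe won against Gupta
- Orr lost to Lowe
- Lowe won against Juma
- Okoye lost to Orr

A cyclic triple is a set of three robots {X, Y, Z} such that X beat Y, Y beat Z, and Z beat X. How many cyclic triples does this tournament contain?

0

Win totals: Quon 5, Orr 2, Gupta 3, Okoye 0, Juma 1, Cruz 6, Ito 7, Lowe 4.
A robot with w wins dominates both others in C(w,2) triples; summing gives 10 + 1 + 3 + 0 + 0 + 15 + 21 + 6 = 56 transitive triples.
Total triples C(8,3) = 56, so cyclic triples = 56 − 56 = 0.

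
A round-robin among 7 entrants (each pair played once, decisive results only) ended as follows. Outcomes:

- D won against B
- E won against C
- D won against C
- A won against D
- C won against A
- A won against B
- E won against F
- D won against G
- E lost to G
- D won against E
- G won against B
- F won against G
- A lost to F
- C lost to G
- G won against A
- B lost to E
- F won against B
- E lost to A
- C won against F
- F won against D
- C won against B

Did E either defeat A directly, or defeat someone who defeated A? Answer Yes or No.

E did not beat A directly.
E beat B, C, F. Of those, C beat A.

Yes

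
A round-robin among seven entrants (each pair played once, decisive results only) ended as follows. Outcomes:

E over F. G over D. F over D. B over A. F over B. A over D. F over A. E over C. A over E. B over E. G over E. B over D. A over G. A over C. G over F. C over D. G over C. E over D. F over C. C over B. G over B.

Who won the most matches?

Win totals: A 4, B 3, C 2, D 0, E 3, F 4, G 5.
G leads with 5 wins (next highest: 4).

G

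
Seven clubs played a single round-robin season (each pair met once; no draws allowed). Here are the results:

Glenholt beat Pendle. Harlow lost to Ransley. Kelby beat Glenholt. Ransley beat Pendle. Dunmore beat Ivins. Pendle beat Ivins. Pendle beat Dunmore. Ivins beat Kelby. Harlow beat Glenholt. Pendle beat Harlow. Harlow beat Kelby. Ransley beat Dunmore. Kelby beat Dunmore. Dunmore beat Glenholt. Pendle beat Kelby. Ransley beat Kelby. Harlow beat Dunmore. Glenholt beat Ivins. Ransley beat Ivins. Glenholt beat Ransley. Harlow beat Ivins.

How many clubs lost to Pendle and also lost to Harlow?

3

Pendle beat: Kelby, Ivins, Harlow, Dunmore.
Harlow beat: Kelby, Ivins, Glenholt, Dunmore.
Both beat: Kelby, Ivins, Dunmore — 3.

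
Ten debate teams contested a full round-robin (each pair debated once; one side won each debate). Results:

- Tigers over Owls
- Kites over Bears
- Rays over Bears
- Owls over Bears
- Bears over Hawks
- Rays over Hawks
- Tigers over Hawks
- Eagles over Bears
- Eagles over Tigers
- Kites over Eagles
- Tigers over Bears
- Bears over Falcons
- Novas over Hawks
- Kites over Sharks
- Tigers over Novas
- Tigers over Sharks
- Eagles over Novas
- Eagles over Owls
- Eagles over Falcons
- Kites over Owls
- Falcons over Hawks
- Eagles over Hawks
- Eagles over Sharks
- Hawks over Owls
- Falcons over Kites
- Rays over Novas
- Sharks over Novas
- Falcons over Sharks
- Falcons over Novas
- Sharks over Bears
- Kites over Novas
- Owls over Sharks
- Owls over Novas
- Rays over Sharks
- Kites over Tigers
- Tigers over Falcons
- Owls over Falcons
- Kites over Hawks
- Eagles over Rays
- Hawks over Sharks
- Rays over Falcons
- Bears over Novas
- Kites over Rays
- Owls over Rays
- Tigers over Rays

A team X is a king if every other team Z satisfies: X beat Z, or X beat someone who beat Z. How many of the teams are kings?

Rays cannot reach Tigers, Eagles in two steps.
Tigers cannot reach Eagles in two steps.
Owls cannot reach Tigers, Eagles in two steps.
Bears cannot reach Rays, Tigers, Eagles in two steps.
Hawks cannot reach Tigers, Kites, Eagles in two steps.
Falcons reaches everyone (king).
Sharks cannot reach Rays, Tigers, Owls, Kites, Eagles in two steps.
Kites reaches everyone (king).
Novas cannot reach Rays, Tigers, Bears, Falcons, Kites, Eagles in two steps.
Eagles reaches everyone (king).
Kings: Falcons, Kites, Eagles — 3.

3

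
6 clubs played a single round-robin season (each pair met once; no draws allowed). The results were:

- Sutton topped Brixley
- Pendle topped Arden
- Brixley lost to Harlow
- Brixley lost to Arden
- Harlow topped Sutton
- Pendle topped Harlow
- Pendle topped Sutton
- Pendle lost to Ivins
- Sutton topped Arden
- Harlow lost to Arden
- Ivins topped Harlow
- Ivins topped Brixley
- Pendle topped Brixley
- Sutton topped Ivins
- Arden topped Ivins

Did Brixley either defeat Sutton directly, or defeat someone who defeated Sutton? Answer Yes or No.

Brixley did not beat Sutton directly.
Brixley beat no one, so there is no intermediate club.

No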